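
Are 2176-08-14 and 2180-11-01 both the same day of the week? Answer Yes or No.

From Aug 14, 2176 to Nov 1, 2180 is 1540 days.
1540 mod 7 = 0, so they are the same weekday.
(Aug 14, 2176 is a Wednesday; Nov 1, 2180 is a Wednesday.)

Yes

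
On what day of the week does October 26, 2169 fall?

Thursday

Doomsday rule: the anchor day for the 2100s is Sunday. For year 69: 69÷12 = 5 r 9, and 9÷4 = 2, so 5+9+2 = 16.
Sunday + 16 ≡ Tuesday — that's 2169's doomsday.
In October the doomsday date is Oct 10.
Oct 26 is 16 days after Oct 10; 16 mod 7 = 2, so Tuesday + 2 = Thursday.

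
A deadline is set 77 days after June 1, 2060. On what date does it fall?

Jun has 30 days: +30 → Jul 1, 2060 (47 left).
Jul has 31 days: +31 → Aug 1, 2060 (16 left).
+16 → Aug 17, 2060.

August 17, 2060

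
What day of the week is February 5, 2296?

Wednesday

Doomsday rule: the anchor day for the 2200s is Friday. For year 96: 96÷12 = 8 r 0, and 0÷4 = 0, so 8+0+0 = 8.
Friday + 8 ≡ Saturday — that's 2296's doomsday.
In February the doomsday date is Feb 29 (2296 is a leap year (divisible by 4)).
Feb 5 is 24 days before Feb 29; 24 mod 7 = 3, so Saturday − 3 = Wednesday.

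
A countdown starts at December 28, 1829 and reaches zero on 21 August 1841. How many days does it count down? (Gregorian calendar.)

Dec 28, 1829 → Dec 28, 1830: 365 days.
Dec 28, 1830 → Dec 28, 1831: 365 days.
Dec 28, 1831 → Dec 28, 1832: 366 days (Feb 29, 1832 is in that span).
Dec 28, 1832 → Dec 28, 1833: 365 days.
Dec 28, 1833 → Dec 28, 1834: 365 days.
Dec 28, 1834 → Dec 28, 1835: 365 days.
Dec 28, 1835 → Dec 28, 1836: 366 days (Feb 29, 1836 is in that span).
Dec 28, 1836 → Dec 28, 1837: 365 days.
Dec 28, 1837 → Dec 28, 1838: 365 days.
Dec 28, 1838 → Dec 28, 1839: 365 days.
Dec 28, 1839 → Dec 28, 1840: 366 days (Feb 29, 1840 is in that span).
Dec 28, 1840 → Jan 28, 1841: 31 days (December has 31).
Jan 28, 1841 → Feb 28, 1841: 31 days (January has 31).
Feb 28, 1841 → Mar 28, 1841: 28 days (February has 28).
Mar 28, 1841 → Apr 28, 1841: 31 days (March has 31).
Apr 28, 1841 → May 28, 1841: 30 days (April has 30).
May 28, 1841 → Jun 28, 1841: 31 days (May has 31).
Jun 28, 1841 → Jul 28, 1841: 30 days (June has 30).
Jul 28, 1841 → Aug 21, 1841: 24 days.
Total: 4254 days.

4254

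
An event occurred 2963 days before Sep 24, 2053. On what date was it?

August 14, 2045

−365 (one year) → Sep 24, 2052 (2598 left).
−366 (one year; includes Feb 29, 2052) → Sep 24, 2051 (2232 left).
−365 (one year) → Sep 24, 2050 (1867 left).
−365 (one year) → Sep 24, 2049 (1502 left).
−365 (one year) → Sep 24, 2048 (1137 left).
−366 (one year; includes Feb 29, 2048) → Sep 24, 2047 (771 left).
−365 (one year) → Sep 24, 2046 (406 left).
−365 (one year) → Sep 24, 2045 (41 left).
−24 → Aug 31, 2045 (end of Aug, 31 days; 17 left).
−17 → Aug 14, 2045.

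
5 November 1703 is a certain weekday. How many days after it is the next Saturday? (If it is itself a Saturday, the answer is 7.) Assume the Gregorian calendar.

5

Nov 5, 1703 is a Monday.
From Monday to the next Saturday is 5 days.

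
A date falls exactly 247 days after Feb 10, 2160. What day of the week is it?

Feb 10, 2160 is a Sunday.
247 mod 7 = 2, so 247 days after a Sunday is Sunday + 2 = Tuesday.

Tuesday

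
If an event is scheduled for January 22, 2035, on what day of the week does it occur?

January 1, 2035 is a Monday.
Jan 1, 2035 → Jan 22, 2035: 21 days.
Total: 21 days.
21 mod 7 = 0, so Monday + 0 = Monday.

Monday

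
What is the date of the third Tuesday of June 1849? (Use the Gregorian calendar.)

June 19, 1849

June 1, 1849 is a Friday.
The first Tuesday is therefore June 5 (4 days later).
The third Tuesday is 5 + 2×7 = June 19.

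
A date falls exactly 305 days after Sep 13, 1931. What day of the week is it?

Thursday

First find the weekday of Sep 13, 1931. Doomsday rule: the anchor day for the 1900s is Wednesday. For year 31: 31÷12 = 2 r 7, and 7÷4 = 1, so 2+7+1 = 10.
Wednesday + 10 ≡ Saturday — that's 1931's doomsday.
In September the doomsday date is Sep 5.
Sep 13 is 8 days after Sep 5; 8 mod 7 = 1, so Saturday + 1 = Sunday.
305 mod 7 = 4, so 305 days after a Sunday is Sunday + 4 = Thursday.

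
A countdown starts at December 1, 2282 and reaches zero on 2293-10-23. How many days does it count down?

Dec 1, 2282 → Dec 1, 2283: 365 days.
Dec 1, 2283 → Dec 1, 2284: 366 days (Feb 29, 2284 is in that span).
Dec 1, 2284 → Dec 1, 2285: 365 days.
Dec 1, 2285 → Dec 1, 2286: 365 days.
Dec 1, 2286 → Dec 1, 2287: 365 days.
Dec 1, 2287 → Dec 1, 2288: 366 days (Feb 29, 2288 is in that span).
Dec 1, 2288 → Dec 1, 2289: 365 days.
Dec 1, 2289 → Dec 1, 2290: 365 days.
Dec 1, 2290 → Dec 1, 2291: 365 days.
Dec 1, 2291 → Dec 1, 2292: 366 days (Feb 29, 2292 is in that span).
Dec 1, 2292 → Jan 1, 2293: 31 days (December has 31).
Jan 1, 2293 → Feb 1, 2293: 31 days (January has 31).
Feb 1, 2293 → Mar 1, 2293: 28 days (February has 28).
Mar 1, 2293 → Apr 1, 2293: 31 days (March has 31).
Apr 1, 2293 → May 1, 2293: 30 days (April has 30).
May 1, 2293 → Jun 1, 2293: 31 days (May has 31).
Jun 1, 2293 → Jul 1, 2293: 30 days (June has 30).
Jul 1, 2293 → Aug 1, 2293: 31 days (July has 31).
Aug 1, 2293 → Sep 1, 2293: 31 days (August has 31).
Sep 1, 2293 → Oct 1, 2293: 30 days (September has 30).
Oct 1, 2293 → Oct 23, 2293: 22 days.
Total: 3979 days.

3979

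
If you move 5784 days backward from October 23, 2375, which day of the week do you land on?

First find the weekday of Oct 23, 2375. Doomsday rule: the anchor day for the 2300s is Wednesday. For year 75: 75÷12 = 6 r 3, and 3÷4 = 0, so 6+3+0 = 9.
Wednesday + 9 ≡ Friday — that's 2375's doomsday.
In October the doomsday date is Oct 10.
Oct 23 is 13 days after Oct 10; 13 mod 7 = 6, so Friday + 6 = Thursday.
5784 mod 7 = 2, so 5784 days before a Thursday is Thursday − 2 = Tuesday.

Tuesday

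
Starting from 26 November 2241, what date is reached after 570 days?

+365 (one year) → Nov 26, 2242 (205 left).
Nov has 30 days: +5 → Dec 1, 2242 (200 left).
Dec has 31 days: +31 → Jan 1, 2243 (169 left).
Jan has 31 days: +31 → Feb 1, 2243 (138 left).
Feb has 28 days: +28 → Mar 1, 2243 (110 left).
Mar has 31 days: +31 → Apr 1, 2243 (79 left).
Apr has 30 days: +30 → May 1, 2243 (49 left).
May has 31 days: +31 → Jun 1, 2243 (18 left).
+18 → Jun 19, 2243.

June 19, 2243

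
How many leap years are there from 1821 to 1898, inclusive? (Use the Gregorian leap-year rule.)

Multiples of 4 in [1821,1898]: 19.
Of those, multiples of 100: 0 (not leap unless ÷400).
Multiples of 400: 0.
Leap years = 19 − 0 + 0 = 19.

19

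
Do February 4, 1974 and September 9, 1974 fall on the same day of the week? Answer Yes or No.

From Feb 4, 1974 to Sep 9, 1974 is 217 days.
217 mod 7 = 0, so they are the same weekday.
(Feb 4, 1974 is a Monday; Sep 9, 1974 is a Monday.)

Yes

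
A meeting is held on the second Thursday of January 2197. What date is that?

January 12, 2197

January 1, 2197 is a Sunday.
The first Thursday is therefore January 5 (4 days later).
The second Thursday is 5 + 1×7 = January 12.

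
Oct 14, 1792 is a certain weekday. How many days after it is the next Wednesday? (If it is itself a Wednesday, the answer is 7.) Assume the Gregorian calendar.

Oct 14, 1792 is a Sunday.
From Sunday to the next Wednesday is 3 days.

3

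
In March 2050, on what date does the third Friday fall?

March 1, 2050 is a Tuesday.
The first Friday is therefore March 4 (3 days later).
The third Friday is 4 + 2×7 = March 18.

March 18, 2050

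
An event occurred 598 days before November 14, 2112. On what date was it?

March 27, 2111

−366 (one year; includes Feb 29, 2112) → Nov 14, 2111 (232 left).
−14 → Oct 31, 2111 (end of Oct, 31 days; 218 left).
−31 → Sep 30, 2111 (end of Sep, 30 days; 187 left).
−30 → Aug 31, 2111 (end of Aug, 31 days; 157 left).
−31 → Jul 31, 2111 (end of Jul, 31 days; 126 left).
−31 → Jun 30, 2111 (end of Jun, 30 days; 95 left).
−30 → May 31, 2111 (end of May, 31 days; 65 left).
−31 → Apr 30, 2111 (end of Apr, 30 days; 34 left).
−30 → Mar 31, 2111 (end of Mar, 31 days; 4 left).
−4 → Mar 27, 2111.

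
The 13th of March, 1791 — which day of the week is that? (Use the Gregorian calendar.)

Sunday

Doomsday rule: the anchor day for the 1700s is Sunday. For year 91: 91÷12 = 7 r 7, and 7÷4 = 1, so 7+7+1 = 15.
Sunday + 15 ≡ Monday — that's 1791's doomsday.
In March the doomsday date is Mar 14.
Mar 13 is 1 day before Mar 14; 1 mod 7 = 1, so Monday − 1 = Sunday.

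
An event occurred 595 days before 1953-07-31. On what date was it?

−365 (one year) → Jul 31, 1952 (230 left).
−31 → Jun 30, 1952 (end of Jun, 30 days; 199 left).
−30 → May 31, 1952 (end of May, 31 days; 169 left).
−31 → Apr 30, 1952 (end of Apr, 30 days; 138 left).
−30 → Mar 31, 1952 (end of Mar, 31 days; 108 left).
−31 → Feb 29, 1952 (end of Feb, 29 days; 77 left).
−29 → Jan 31, 1952 (end of Jan, 31 days; 48 left).
−31 → Dec 31, 1951 (end of Dec, 31 days; 17 left).
−17 → Dec 14, 1951.

December 14, 1951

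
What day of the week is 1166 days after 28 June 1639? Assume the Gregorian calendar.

Saturday

First find the weekday of Jun 28, 1639. Doomsday rule: the anchor day for the 1600s is Tuesday. For year 39: 39÷12 = 3 r 3, and 3÷4 = 0, so 3+3+0 = 6.
Tuesday + 6 ≡ Monday — that's 1639's doomsday.
In June the doomsday date is Jun 6.
Jun 28 is 22 days after Jun 6; 22 mod 7 = 1, so Monday + 1 = Tuesday.
1166 mod 7 = 4, so 1166 days after a Tuesday is Tuesday + 4 = Saturday.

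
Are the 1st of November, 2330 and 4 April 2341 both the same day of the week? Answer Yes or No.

From Nov 1, 2330 to Apr 4, 2341 is 3807 days.
3807 mod 7 = 6, so they are different weekdays.
(Nov 1, 2330 is a Saturday; Apr 4, 2341 is a Friday.)

No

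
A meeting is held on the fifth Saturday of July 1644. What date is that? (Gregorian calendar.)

July 1, 1644 is a Friday.
The first Saturday is therefore July 2 (1 days later).
The fifth Saturday is 2 + 4×7 = July 30.

July 30, 1644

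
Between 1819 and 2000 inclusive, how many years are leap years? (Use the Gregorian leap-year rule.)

Multiples of 4 in [1819,2000]: 46.
Of those, multiples of 100: 2 (not leap unless ÷400).
Multiples of 400: 1.
Leap years = 46 − 2 + 1 = 45.

45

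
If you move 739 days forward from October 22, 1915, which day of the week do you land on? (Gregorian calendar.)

First find the weekday of Oct 22, 1915. Doomsday rule: the anchor day for the 1900s is Wednesday. For year 15: 15÷12 = 1 r 3, and 3÷4 = 0, so 1+3+0 = 4.
Wednesday + 4 ≡ Sunday — that's 1915's doomsday.
In October the doomsday date is Oct 10.
Oct 22 is 12 days after Oct 10; 12 mod 7 = 5, so Sunday + 5 = Friday.
739 mod 7 = 4, so 739 days after a Friday is Friday + 4 = Tuesday.

Tuesday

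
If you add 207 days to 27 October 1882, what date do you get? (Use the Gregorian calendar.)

Oct has 31 days: +5 → Nov 1, 1882 (202 left).
Nov has 30 days: +30 → Dec 1, 1882 (172 left).
Dec has 31 days: +31 → Jan 1, 1883 (141 left).
Jan has 31 days: +31 → Feb 1, 1883 (110 left).
Feb has 28 days: +28 → Mar 1, 1883 (82 left).
Mar has 31 days: +31 → Apr 1, 1883 (51 left).
Apr has 30 days: +30 → May 1, 1883 (21 left).
+21 → May 22, 1883.

May 22, 1883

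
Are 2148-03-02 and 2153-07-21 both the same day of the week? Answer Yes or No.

Yes

From Mar 2, 2148 to Jul 21, 2153 is 1967 days.
1967 mod 7 = 0, so they are the same weekday.
(Mar 2, 2148 is a Saturday; Jul 21, 2153 is a Saturday.)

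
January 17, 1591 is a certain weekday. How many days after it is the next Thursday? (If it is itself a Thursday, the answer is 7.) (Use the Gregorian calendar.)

Jan 17, 1591 is a Thursday.
From Thursday to the next Thursday is 7 days.

7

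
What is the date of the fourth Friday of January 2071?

January 23, 2071

January 1, 2071 is a Thursday.
The first Friday is therefore January 2 (1 days later).
The fourth Friday is 2 + 3×7 = January 23.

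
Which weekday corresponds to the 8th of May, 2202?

Doomsday rule: the anchor day for the 2200s is Friday. For year 02: 2÷12 = 0 r 2, and 2÷4 = 0, so 0+2+0 = 2.
Friday + 2 ≡ Sunday — that's 2202's doomsday.
In May the doomsday date is May 9.
May 8 is 1 day before May 9; 1 mod 7 = 1, so Sunday − 1 = Saturday.

Saturday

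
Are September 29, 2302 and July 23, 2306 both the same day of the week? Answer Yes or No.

Yes

From Sep 29, 2302 to Jul 23, 2306 is 1393 days.
1393 mod 7 = 0, so they are the same weekday.
(Sep 29, 2302 is a Monday; Jul 23, 2306 is a Monday.)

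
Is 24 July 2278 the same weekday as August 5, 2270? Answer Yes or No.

No

From Aug 5, 2270 to Jul 24, 2278 is 2910 days.
2910 mod 7 = 5, so they are different weekdays.
(Aug 5, 2270 is a Friday; Jul 24, 2278 is a Wednesday.)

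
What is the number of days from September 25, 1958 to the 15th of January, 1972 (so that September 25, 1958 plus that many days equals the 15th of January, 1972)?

Sep 25, 1958 → Sep 25, 1959: 365 days.
Sep 25, 1959 → Sep 25, 1960: 366 days (Feb 29, 1960 is in that span).
Sep 25, 1960 → Sep 25, 1961: 365 days.
Sep 25, 1961 → Sep 25, 1962: 365 days.
Sep 25, 1962 → Sep 25, 1963: 365 days.
Sep 25, 1963 → Sep 25, 1964: 366 days (Feb 29, 1964 is in that span).
Sep 25, 1964 → Sep 25, 1965: 365 days.
Sep 25, 1965 → Sep 25, 1966: 365 days.
Sep 25, 1966 → Sep 25, 1967: 365 days.
Sep 25, 1967 → Sep 25, 1968: 366 days (Feb 29, 1968 is in that span).
Sep 25, 1968 → Sep 25, 1969: 365 days.
Sep 25, 1969 → Sep 25, 1970: 365 days.
Sep 25, 1970 → Sep 25, 1971: 365 days.
Sep 25, 1971 → Oct 25, 1971: 30 days (September has 30).
Oct 25, 1971 → Nov 25, 1971: 31 days (October has 31).
Nov 25, 1971 → Dec 25, 1971: 30 days (November has 30).
Dec 25, 1971 → Jan 15, 1972: 21 days.
Total: 4860 days.

4860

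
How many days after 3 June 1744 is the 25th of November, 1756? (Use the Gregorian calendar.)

Jun 3, 1744 → Jun 3, 1745: 365 days.
Jun 3, 1745 → Jun 3, 1746: 365 days.
Jun 3, 1746 → Jun 3, 1747: 365 days.
Jun 3, 1747 → Jun 3, 1748: 366 days (Feb 29, 1748 is in that span).
Jun 3, 1748 → Jun 3, 1749: 365 days.
Jun 3, 1749 → Jun 3, 1750: 365 days.
Jun 3, 1750 → Jun 3, 1751: 365 days.
Jun 3, 1751 → Jun 3, 1752: 366 days (Feb 29, 1752 is in that span).
Jun 3, 1752 → Jun 3, 1753: 365 days.
Jun 3, 1753 → Jun 3, 1754: 365 days.
Jun 3, 1754 → Jun 3, 1755: 365 days.
Jun 3, 1755 → Jun 3, 1756: 366 days (Feb 29, 1756 is in that span).
Jun 3, 1756 → Jul 3, 1756: 30 days (June has 30).
Jul 3, 1756 → Aug 3, 1756: 31 days (July has 31).
Aug 3, 1756 → Sep 3, 1756: 31 days (August has 31).
Sep 3, 1756 → Oct 3, 1756: 30 days (September has 30).
Oct 3, 1756 → Nov 3, 1756: 31 days (October has 31).
Nov 3, 1756 → Nov 25, 1756: 22 days.
Total: 4558 days.

4558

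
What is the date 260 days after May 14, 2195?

January 29, 2196

May has 31 days: +18 → Jun 1, 2195 (242 left).
Jun has 30 days: +30 → Jul 1, 2195 (212 left).
Jul has 31 days: +31 → Aug 1, 2195 (181 left).
Aug has 31 days: +31 → Sep 1, 2195 (150 left).
Sep has 30 days: +30 → Oct 1, 2195 (120 left).
Oct has 31 days: +31 → Nov 1, 2195 (89 left).
Nov has 30 days: +30 → Dec 1, 2195 (59 left).
Dec has 31 days: +31 → Jan 1, 2196 (28 left).
+28 → Jan 29, 2196.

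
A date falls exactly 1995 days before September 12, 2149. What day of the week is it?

First find the weekday of Sep 12, 2149. Doomsday rule: the anchor day for the 2100s is Sunday. For year 49: 49÷12 = 4 r 1, and 1÷4 = 0, so 4+1+0 = 5.
Sunday + 5 ≡ Friday — that's 2149's doomsday.
In September the doomsday date is Sep 5.
Sep 12 is 7 days after Sep 5; 7 mod 7 = 0, so Friday + 0 = Friday.
1995 mod 7 = 0, so 1995 days before a Friday is Friday − 0 = Friday.

Friday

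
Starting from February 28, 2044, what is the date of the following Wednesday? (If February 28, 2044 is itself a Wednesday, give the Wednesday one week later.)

Feb 28, 2044 is a Sunday.
From Sunday to the next Wednesday is 3 days.
Feb 28, 2044 + 3 = Mar 2, 2044.

March 2, 2044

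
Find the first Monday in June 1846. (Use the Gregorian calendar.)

June 1, 1846

June 1, 1846 is a Monday.
The first Monday is therefore June 1 (same day).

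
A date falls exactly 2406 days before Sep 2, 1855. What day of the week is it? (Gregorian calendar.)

Tuesday

Sep 2, 1855 is a Sunday.
2406 mod 7 = 5, so 2406 days before a Sunday is Sunday − 5 = Tuesday.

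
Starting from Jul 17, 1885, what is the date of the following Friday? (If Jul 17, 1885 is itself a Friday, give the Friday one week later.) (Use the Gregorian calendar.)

Jul 17, 1885 is a Friday.
From Friday to the next Friday is 7 days.
Jul 17, 1885 + 7 = Jul 24, 1885.

July 24, 1885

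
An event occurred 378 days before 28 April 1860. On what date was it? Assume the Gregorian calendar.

−28 → Mar 31, 1860 (end of Mar, 31 days; 350 left).
−31 → Feb 29, 1860 (end of Feb, 29 days; 319 left).
−29 → Jan 31, 1860 (end of Jan, 31 days; 290 left).
−31 → Dec 31, 1859 (end of Dec, 31 days; 259 left).
−31 → Nov 30, 1859 (end of Nov, 30 days; 228 left).
−30 → Oct 31, 1859 (end of Oct, 31 days; 198 left).
−31 → Sep 30, 1859 (end of Sep, 30 days; 167 left).
−30 → Aug 31, 1859 (end of Aug, 31 days; 137 left).
−31 → Jul 31, 1859 (end of Jul, 31 days; 106 left).
−31 → Jun 30, 1859 (end of Jun, 30 days; 75 left).
−30 → May 31, 1859 (end of May, 31 days; 45 left).
−31 → Apr 30, 1859 (end of Apr, 30 days; 14 left).
−14 → Apr 16, 1859.

April 16, 1859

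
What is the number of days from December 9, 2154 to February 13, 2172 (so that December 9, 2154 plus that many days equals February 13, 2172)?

Dec 9, 2154 → Dec 9, 2155: 365 days.
Dec 9, 2155 → Dec 9, 2156: 366 days (Feb 29, 2156 is in that span).
Dec 9, 2156 → Dec 9, 2157: 365 days.
Dec 9, 2157 → Dec 9, 2158: 365 days.
Dec 9, 2158 → Dec 9, 2159: 365 days.
Dec 9, 2159 → Dec 9, 2160: 366 days (Feb 29, 2160 is in that span).
Dec 9, 2160 → Dec 9, 2161: 365 days.
Dec 9, 2161 → Dec 9, 2162: 365 days.
Dec 9, 2162 → Dec 9, 2163: 365 days.
Dec 9, 2163 → Dec 9, 2164: 366 days (Feb 29, 2164 is in that span).
Dec 9, 2164 → Dec 9, 2165: 365 days.
Dec 9, 2165 → Dec 9, 2166: 365 days.
Dec 9, 2166 → Dec 9, 2167: 365 days.
Dec 9, 2167 → Dec 9, 2168: 366 days (Feb 29, 2168 is in that span).
Dec 9, 2168 → Dec 9, 2169: 365 days.
Dec 9, 2169 → Dec 9, 2170: 365 days.
Dec 9, 2170 → Dec 9, 2171: 365 days.
Dec 9, 2171 → Jan 9, 2172: 31 days (December has 31).
Jan 9, 2172 → Feb 9, 2172: 31 days (January has 31).
Feb 9, 2172 → Feb 13, 2172: 4 days.
Total: 6275 days.

6275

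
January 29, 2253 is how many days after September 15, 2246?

2328

Sep 15, 2246 → Sep 15, 2247: 365 days.
Sep 15, 2247 → Sep 15, 2248: 366 days (Feb 29, 2248 is in that span).
Sep 15, 2248 → Sep 15, 2249: 365 days.
Sep 15, 2249 → Sep 15, 2250: 365 days.
Sep 15, 2250 → Sep 15, 2251: 365 days.
Sep 15, 2251 → Sep 15, 2252: 366 days (Feb 29, 2252 is in that span).
Sep 15, 2252 → Oct 15, 2252: 30 days (September has 30).
Oct 15, 2252 → Nov 15, 2252: 31 days (October has 31).
Nov 15, 2252 → Dec 15, 2252: 30 days (November has 30).
Dec 15, 2252 → Jan 15, 2253: 31 days (December has 31).
Jan 15, 2253 → Jan 29, 2253: 14 days.
Total: 2328 days.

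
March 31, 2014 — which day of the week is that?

Doomsday rule: the anchor day for the 2000s is Tuesday. For year 14: 14÷12 = 1 r 2, and 2÷4 = 0, so 1+2+0 = 3.
Tuesday + 3 ≡ Friday — that's 2014's doomsday.
In March the doomsday date is Mar 14.
Mar 31 is 17 days after Mar 14; 17 mod 7 = 3, so Friday + 3 = Monday.

Monday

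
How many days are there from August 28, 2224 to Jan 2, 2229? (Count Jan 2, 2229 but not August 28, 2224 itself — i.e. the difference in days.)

1588

Aug 28, 2224 → Aug 28, 2225: 365 days.
Aug 28, 2225 → Aug 28, 2226: 365 days.
Aug 28, 2226 → Aug 28, 2227: 365 days.
Aug 28, 2227 → Aug 28, 2228: 366 days (Feb 29, 2228 is in that span).
Aug 28, 2228 → Sep 28, 2228: 31 days (August has 31).
Sep 28, 2228 → Oct 28, 2228: 30 days (September has 30).
Oct 28, 2228 → Nov 28, 2228: 31 days (October has 31).
Nov 28, 2228 → Dec 28, 2228: 30 days (November has 30).
Dec 28, 2228 → Jan 2, 2229: 5 days.
Total: 1588 days.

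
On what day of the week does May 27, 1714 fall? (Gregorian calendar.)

Sunday

Doomsday rule: the anchor day for the 1700s is Sunday. For year 14: 14÷12 = 1 r 2, and 2÷4 = 0, so 1+2+0 = 3.
Sunday + 3 ≡ Wednesday — that's 1714's doomsday.
In May the doomsday date is May 9.
May 27 is 18 days after May 9; 18 mod 7 = 4, so Wednesday + 4 = Sunday.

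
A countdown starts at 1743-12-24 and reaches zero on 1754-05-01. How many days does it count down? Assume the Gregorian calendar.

Dec 24, 1743 → Dec 24, 1744: 366 days (Feb 29, 1744 is in that span).
Dec 24, 1744 → Dec 24, 1745: 365 days.
Dec 24, 1745 → Dec 24, 1746: 365 days.
Dec 24, 1746 → Dec 24, 1747: 365 days.
Dec 24, 1747 → Dec 24, 1748: 366 days (Feb 29, 1748 is in that span).
Dec 24, 1748 → Dec 24, 1749: 365 days.
Dec 24, 1749 → Dec 24, 1750: 365 days.
Dec 24, 1750 → Dec 24, 1751: 365 days.
Dec 24, 1751 → Dec 24, 1752: 366 days (Feb 29, 1752 is in that span).
Dec 24, 1752 → Dec 24, 1753: 365 days.
Dec 24, 1753 → Jan 24, 1754: 31 days (December has 31).
Jan 24, 1754 → Feb 24, 1754: 31 days (January has 31).
Feb 24, 1754 → Mar 24, 1754: 28 days (February has 28).
Mar 24, 1754 → Apr 24, 1754: 31 days (March has 31).
Apr 24, 1754 → May 1, 1754: 7 days.
Total: 3781 days.

3781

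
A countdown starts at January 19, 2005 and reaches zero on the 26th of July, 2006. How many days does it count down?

553

Jan 19, 2005 → Jan 19, 2006: 365 days.
Jan 19, 2006 → Feb 19, 2006: 31 days (January has 31).
Feb 19, 2006 → Mar 19, 2006: 28 days (February has 28).
Mar 19, 2006 → Apr 19, 2006: 31 days (March has 31).
Apr 19, 2006 → May 19, 2006: 30 days (April has 30).
May 19, 2006 → Jun 19, 2006: 31 days (May has 31).
Jun 19, 2006 → Jul 19, 2006: 30 days (June has 30).
Jul 19, 2006 → Jul 26, 2006: 7 days.
Total: 553 days.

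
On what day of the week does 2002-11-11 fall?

Monday

Doomsday rule: the anchor day for the 2000s is Tuesday. For year 02: 2÷12 = 0 r 2, and 2÷4 = 0, so 0+2+0 = 2.
Tuesday + 2 ≡ Thursday — that's 2002's doomsday.
In November the doomsday date is Nov 7.
Nov 11 is 4 days after Nov 7; 4 mod 7 = 4, so Thursday + 4 = Monday.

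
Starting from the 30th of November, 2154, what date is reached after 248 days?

Nov has 30 days: +1 → Dec 1, 2154 (247 left).
Dec has 31 days: +31 → Jan 1, 2155 (216 left).
Jan has 31 days: +31 → Feb 1, 2155 (185 left).
Feb has 28 days: +28 → Mar 1, 2155 (157 left).
Mar has 31 days: +31 → Apr 1, 2155 (126 left).
Apr has 30 days: +30 → May 1, 2155 (96 left).
May has 31 days: +31 → Jun 1, 2155 (65 left).
Jun has 30 days: +30 → Jul 1, 2155 (35 left).
Jul has 31 days: +31 → Aug 1, 2155 (4 left).
+4 → Aug 5, 2155.

August 5, 2155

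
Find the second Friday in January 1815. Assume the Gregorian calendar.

January 13, 1815

January 1, 1815 is a Sunday.
The first Friday is therefore January 6 (5 days later).
The second Friday is 6 + 1×7 = January 13.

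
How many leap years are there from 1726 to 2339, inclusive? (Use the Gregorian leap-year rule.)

148

Multiples of 4 in [1726,2339]: 153.
Of those, multiples of 100: 6 (not leap unless ÷400).
Multiples of 400: 1.
Leap years = 153 − 6 + 1 = 148.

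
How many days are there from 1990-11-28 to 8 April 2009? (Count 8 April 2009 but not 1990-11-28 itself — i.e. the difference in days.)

6706

Nov 28, 1990 → Nov 28, 1991: 365 days.
Nov 28, 1991 → Nov 28, 1992: 366 days (Feb 29, 1992 is in that span).
Nov 28, 1992 → Nov 28, 1993: 365 days.
Nov 28, 1993 → Nov 28, 1994: 365 days.
Nov 28, 1994 → Nov 28, 1995: 365 days.
Nov 28, 1995 → Nov 28, 1996: 366 days (Feb 29, 1996 is in that span).
Nov 28, 1996 → Nov 28, 1997: 365 days.
Nov 28, 1997 → Nov 28, 1998: 365 days.
Nov 28, 1998 → Nov 28, 1999: 365 days.
Nov 28, 1999 → Nov 28, 2000: 366 days (Feb 29, 2000 is in that span).
Nov 28, 2000 → Nov 28, 2001: 365 days.
Nov 28, 2001 → Nov 28, 2002: 365 days.
Nov 28, 2002 → Nov 28, 2003: 365 days.
Nov 28, 2003 → Nov 28, 2004: 366 days (Feb 29, 2004 is in that span).
Nov 28, 2004 → Nov 28, 2005: 365 days.
Nov 28, 2005 → Nov 28, 2006: 365 days.
Nov 28, 2006 → Nov 28, 2007: 365 days.
Nov 28, 2007 → Nov 28, 2008: 366 days (Feb 29, 2008 is in that span).
Nov 28, 2008 → Dec 28, 2008: 30 days (November has 30).
Dec 28, 2008 → Jan 28, 2009: 31 days (December has 31).
Jan 28, 2009 → Feb 28, 2009: 31 days (January has 31).
Feb 28, 2009 → Mar 28, 2009: 28 days (February has 28).
Mar 28, 2009 → Apr 8, 2009: 11 days.
Total: 6706 days.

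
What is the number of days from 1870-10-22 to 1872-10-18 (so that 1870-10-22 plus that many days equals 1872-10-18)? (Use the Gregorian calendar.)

Oct 22, 1870 → Oct 22, 1871: 365 days.
Oct 22, 1871 → Nov 22, 1871: 31 days (October has 31).
Nov 22, 1871 → Dec 22, 1871: 30 days (November has 30).
Dec 22, 1871 → Jan 22, 1872: 31 days (December has 31).
Jan 22, 1872 → Feb 22, 1872: 31 days (January has 31).
Feb 22, 1872 → Mar 22, 1872: 29 days (February has 29).
Mar 22, 1872 → Apr 22, 1872: 31 days (March has 31).
Apr 22, 1872 → May 22, 1872: 30 days (April has 30).
May 22, 1872 → Jun 22, 1872: 31 days (May has 31).
Jun 22, 1872 → Jul 22, 1872: 30 days (June has 30).
Jul 22, 1872 → Aug 22, 1872: 31 days (July has 31).
Aug 22, 1872 → Sep 22, 1872: 31 days (August has 31).
Sep 22, 1872 → Oct 18, 1872: 26 days.
Total: 727 days.

727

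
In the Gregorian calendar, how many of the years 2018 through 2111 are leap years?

Multiples of 4 in [2018,2111]: 23.
Of those, multiples of 100: 1 (not leap unless ÷400).
Multiples of 400: 0.
Leap years = 23 − 1 + 0 = 22.

22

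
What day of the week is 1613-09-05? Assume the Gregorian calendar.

Thursday

Doomsday rule: the anchor day for the 1600s is Tuesday. For year 13: 13÷12 = 1 r 1, and 1÷4 = 0, so 1+1+0 = 2.
Tuesday + 2 ≡ Thursday — that's 1613's doomsday.
In September the doomsday date is Sep 5.
Sep 5 is the doomsday itself: Thursday.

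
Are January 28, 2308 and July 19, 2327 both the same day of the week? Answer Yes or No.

From Jan 28, 2308 to Jul 19, 2327 is 7112 days.
7112 mod 7 = 0, so they are the same weekday.
(Jan 28, 2308 is a Tuesday; Jul 19, 2327 is a Tuesday.)

Yes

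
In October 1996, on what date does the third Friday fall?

October 1, 1996 is a Tuesday.
The first Friday is therefore October 4 (3 days later).
The third Friday is 4 + 2×7 = October 18.

October 18, 1996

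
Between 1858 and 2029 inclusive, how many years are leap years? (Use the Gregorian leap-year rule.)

42

Multiples of 4 in [1858,2029]: 43.
Of those, multiples of 100: 2 (not leap unless ÷400).
Multiples of 400: 1.
Leap years = 43 − 2 + 1 = 42.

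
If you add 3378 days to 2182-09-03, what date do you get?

+365 (one year) → Sep 3, 2183 (3013 left).
+366 (one year; includes Feb 29, 2184) → Sep 3, 2184 (2647 left).
+365 (one year) → Sep 3, 2185 (2282 left).
+365 (one year) → Sep 3, 2186 (1917 left).
+365 (one year) → Sep 3, 2187 (1552 left).
+366 (one year; includes Feb 29, 2188) → Sep 3, 2188 (1186 left).
+365 (one year) → Sep 3, 2189 (821 left).
+365 (one year) → Sep 3, 2190 (456 left).
+365 (one year) → Sep 3, 2191 (91 left).
Sep has 30 days: +28 → Oct 1, 2191 (63 left).
Oct has 31 days: +31 → Nov 1, 2191 (32 left).
Nov has 30 days: +30 → Dec 1, 2191 (2 left).
+2 → Dec 3, 2191.

December 3, 2191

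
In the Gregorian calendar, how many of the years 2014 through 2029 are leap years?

Multiples of 4 in [2014,2029]: 4.
Of those, multiples of 100: 0 (not leap unless ÷400).
Multiples of 400: 0.
Leap years = 4 − 0 + 0 = 4.

4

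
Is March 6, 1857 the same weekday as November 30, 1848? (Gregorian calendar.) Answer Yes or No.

From Nov 30, 1848 to Mar 6, 1857 is 3018 days.
3018 mod 7 = 1, so they are different weekdays.
(Nov 30, 1848 is a Thursday; Mar 6, 1857 is a Friday.)

No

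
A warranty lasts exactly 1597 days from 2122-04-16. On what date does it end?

August 30, 2126

+365 (one year) → Apr 16, 2123 (1232 left).
+366 (one year; includes Feb 29, 2124) → Apr 16, 2124 (866 left).
+365 (one year) → Apr 16, 2125 (501 left).
+365 (one year) → Apr 16, 2126 (136 left).
Apr has 30 days: +15 → May 1, 2126 (121 left).
May has 31 days: +31 → Jun 1, 2126 (90 left).
Jun has 30 days: +30 → Jul 1, 2126 (60 left).
Jul has 31 days: +31 → Aug 1, 2126 (29 left).
+29 → Aug 30, 2126.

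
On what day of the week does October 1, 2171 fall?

Tuesday

Doomsday rule: the anchor day for the 2100s is Sunday. For year 71: 71÷12 = 5 r 11, and 11÷4 = 2, so 5+11+2 = 18.
Sunday + 18 ≡ Thursday — that's 2171's doomsday.
In October the doomsday date is Oct 10.
Oct 1 is 9 days before Oct 10; 9 mod 7 = 2, so Thursday − 2 = Tuesday.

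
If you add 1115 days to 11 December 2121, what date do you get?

+365 (one year) → Dec 11, 2122 (750 left).
+365 (one year) → Dec 11, 2123 (385 left).
Dec has 31 days: +21 → Jan 1, 2124 (364 left).
Jan has 31 days: +31 → Feb 1, 2124 (333 left).
Feb has 29 days: +29 → Mar 1, 2124 (304 left).
Mar has 31 days: +31 → Apr 1, 2124 (273 left).
Apr has 30 days: +30 → May 1, 2124 (243 left).
May has 31 days: +31 → Jun 1, 2124 (212 left).
Jun has 30 days: +30 → Jul 1, 2124 (182 left).
Jul has 31 days: +31 → Aug 1, 2124 (151 left).
Aug has 31 days: +31 → Sep 1, 2124 (120 left).
Sep has 30 days: +30 → Oct 1, 2124 (90 left).
Oct has 31 days: +31 → Nov 1, 2124 (59 left).
Nov has 30 days: +30 → Dec 1, 2124 (29 left).
+29 → Dec 30, 2124.

December 30, 2124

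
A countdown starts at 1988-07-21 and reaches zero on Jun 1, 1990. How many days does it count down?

Jul 21, 1988 → Jul 21, 1989: 365 days.
Jul 21, 1989 → Aug 21, 1989: 31 days (July has 31).
Aug 21, 1989 → Sep 21, 1989: 31 days (August has 31).
Sep 21, 1989 → Oct 21, 1989: 30 days (September has 30).
Oct 21, 1989 → Nov 21, 1989: 31 days (October has 31).
Nov 21, 1989 → Dec 21, 1989: 30 days (November has 30).
Dec 21, 1989 → Jan 21, 1990: 31 days (December has 31).
Jan 21, 1990 → Feb 21, 1990: 31 days (January has 31).
Feb 21, 1990 → Mar 21, 1990: 28 days (February has 28).
Mar 21, 1990 → Apr 21, 1990: 31 days (March has 31).
Apr 21, 1990 → May 21, 1990: 30 days (April has 30).
May 21, 1990 → Jun 1, 1990: 11 days.
Total: 680 days.

680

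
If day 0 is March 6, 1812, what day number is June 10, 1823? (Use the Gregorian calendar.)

Mar 6, 1812 → Mar 6, 1813: 365 days.
Mar 6, 1813 → Mar 6, 1814: 365 days.
Mar 6, 1814 → Mar 6, 1815: 365 days.
Mar 6, 1815 → Mar 6, 1816: 366 days (Feb 29, 1816 is in that span).
Mar 6, 1816 → Mar 6, 1817: 365 days.
Mar 6, 1817 → Mar 6, 1818: 365 days.
Mar 6, 1818 → Mar 6, 1819: 365 days.
Mar 6, 1819 → Mar 6, 1820: 366 days (Feb 29, 1820 is in that span).
Mar 6, 1820 → Mar 6, 1821: 365 days.
Mar 6, 1821 → Mar 6, 1822: 365 days.
Mar 6, 1822 → Mar 6, 1823: 365 days.
Mar 6, 1823 → Apr 6, 1823: 31 days (March has 31).
Apr 6, 1823 → May 6, 1823: 30 days (April has 30).
May 6, 1823 → Jun 6, 1823: 31 days (May has 31).
Jun 6, 1823 → Jun 10, 1823: 4 days.
Total: 4113 days.

4113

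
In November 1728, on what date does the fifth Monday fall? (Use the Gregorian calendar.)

November 29, 1728

November 1, 1728 is a Monday.
The first Monday is therefore November 1 (same day).
The fifth Monday is 1 + 4×7 = November 29.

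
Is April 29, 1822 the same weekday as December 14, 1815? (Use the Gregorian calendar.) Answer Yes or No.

From Dec 14, 1815 to Apr 29, 1822 is 2328 days.
2328 mod 7 = 4, so they are different weekdays.
(Dec 14, 1815 is a Thursday; Apr 29, 1822 is a Monday.)

No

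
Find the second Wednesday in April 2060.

April 14, 2060

April 1, 2060 is a Thursday.
The first Wednesday is therefore April 7 (6 days later).
The second Wednesday is 7 + 1×7 = April 14.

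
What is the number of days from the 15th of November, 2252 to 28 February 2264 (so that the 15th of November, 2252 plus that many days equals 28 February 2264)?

Nov 15, 2252 → Nov 15, 2253: 365 days.
Nov 15, 2253 → Nov 15, 2254: 365 days.
Nov 15, 2254 → Nov 15, 2255: 365 days.
Nov 15, 2255 → Nov 15, 2256: 366 days (Feb 29, 2256 is in that span).
Nov 15, 2256 → Nov 15, 2257: 365 days.
Nov 15, 2257 → Nov 15, 2258: 365 days.
Nov 15, 2258 → Nov 15, 2259: 365 days.
Nov 15, 2259 → Nov 15, 2260: 366 days (Feb 29, 2260 is in that span).
Nov 15, 2260 → Nov 15, 2261: 365 days.
Nov 15, 2261 → Nov 15, 2262: 365 days.
Nov 15, 2262 → Nov 15, 2263: 365 days.
Nov 15, 2263 → Dec 15, 2263: 30 days (November has 30).
Dec 15, 2263 → Jan 15, 2264: 31 days (December has 31).
Jan 15, 2264 → Feb 15, 2264: 31 days (January has 31).
Feb 15, 2264 → Feb 28, 2264: 13 days.
Total: 4122 days.

4122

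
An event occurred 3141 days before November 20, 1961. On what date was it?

−365 (one year) → Nov 20, 1960 (2776 left).
−366 (one year; includes Feb 29, 1960) → Nov 20, 1959 (2410 left).
−365 (one year) → Nov 20, 1958 (2045 left).
−365 (one year) → Nov 20, 1957 (1680 left).
−365 (one year) → Nov 20, 1956 (1315 left).
−366 (one year; includes Feb 29, 1956) → Nov 20, 1955 (949 left).
−365 (one year) → Nov 20, 1954 (584 left).
−365 (one year) → Nov 20, 1953 (219 left).
−20 → Oct 31, 1953 (end of Oct, 31 days; 199 left).
−31 → Sep 30, 1953 (end of Sep, 30 days; 168 left).
−30 → Aug 31, 1953 (end of Aug, 31 days; 138 left).
−31 → Jul 31, 1953 (end of Jul, 31 days; 107 left).
−31 → Jun 30, 1953 (end of Jun, 30 days; 76 left).
−30 → May 31, 1953 (end of May, 31 days; 46 left).
−31 → Apr 30, 1953 (end of Apr, 30 days; 15 left).
−15 → Apr 15, 1953.

April 15, 1953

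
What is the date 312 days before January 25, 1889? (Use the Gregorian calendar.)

March 19, 1888

−25 → Dec 31, 1888 (end of Dec, 31 days; 287 left).
−31 → Nov 30, 1888 (end of Nov, 30 days; 256 left).
−30 → Oct 31, 1888 (end of Oct, 31 days; 226 left).
−31 → Sep 30, 1888 (end of Sep, 30 days; 195 left).
−30 → Aug 31, 1888 (end of Aug, 31 days; 165 left).
−31 → Jul 31, 1888 (end of Jul, 31 days; 134 left).
−31 → Jun 30, 1888 (end of Jun, 30 days; 103 left).
−30 → May 31, 1888 (end of May, 31 days; 73 left).
−31 → Apr 30, 1888 (end of Apr, 30 days; 42 left).
−30 → Mar 31, 1888 (end of Mar, 31 days; 12 left).
−12 → Mar 19, 1888.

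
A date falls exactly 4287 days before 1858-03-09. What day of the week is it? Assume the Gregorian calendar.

First find the weekday of Mar 9, 1858. Doomsday rule: the anchor day for the 1800s is Friday. For year 58: 58÷12 = 4 r 10, and 10÷4 = 2, so 4+10+2 = 16.
Friday + 16 ≡ Sunday — that's 1858's doomsday.
In March the doomsday date is Mar 14.
Mar 9 is 5 days before Mar 14; 5 mod 7 = 5, so Sunday − 5 = Tuesday.
4287 mod 7 = 3, so 4287 days before a Tuesday is Tuesday − 3 = Saturday.

Saturday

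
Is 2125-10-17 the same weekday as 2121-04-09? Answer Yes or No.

From Apr 9, 2121 to Oct 17, 2125 is 1652 days.
1652 mod 7 = 0, so they are the same weekday.
(Apr 9, 2121 is a Wednesday; Oct 17, 2125 is a Wednesday.)

Yes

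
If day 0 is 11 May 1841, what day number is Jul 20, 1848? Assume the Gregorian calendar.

May 11, 1841 → May 11, 1842: 365 days.
May 11, 1842 → May 11, 1843: 365 days.
May 11, 1843 → May 11, 1844: 366 days (Feb 29, 1844 is in that span).
May 11, 1844 → May 11, 1845: 365 days.
May 11, 1845 → May 11, 1846: 365 days.
May 11, 1846 → May 11, 1847: 365 days.
May 11, 1847 → May 11, 1848: 366 days (Feb 29, 1848 is in that span).
May 11, 1848 → Jun 11, 1848: 31 days (May has 31).
Jun 11, 1848 → Jul 11, 1848: 30 days (June has 30).
Jul 11, 1848 → Jul 20, 1848: 9 days.
Total: 2627 days.

2627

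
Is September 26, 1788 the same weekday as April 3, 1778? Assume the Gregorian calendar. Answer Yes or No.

Yes

From Apr 3, 1778 to Sep 26, 1788 is 3829 days.
3829 mod 7 = 0, so they are the same weekday.
(Apr 3, 1778 is a Friday; Sep 26, 1788 is a Friday.)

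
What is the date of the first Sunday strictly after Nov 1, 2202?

November 7, 2202

Nov 1, 2202 is a Monday.
From Monday to the next Sunday is 6 days.
Nov 1, 2202 + 6 = Nov 7, 2202.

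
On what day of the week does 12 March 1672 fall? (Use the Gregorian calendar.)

Saturday

Doomsday rule: the anchor day for the 1600s is Tuesday. For year 72: 72÷12 = 6 r 0, and 0÷4 = 0, so 6+0+0 = 6.
Tuesday + 6 ≡ Monday — that's 1672's doomsday.
In March the doomsday date is Mar 14.
Mar 12 is 2 days before Mar 14; 2 mod 7 = 2, so Monday − 2 = Saturday.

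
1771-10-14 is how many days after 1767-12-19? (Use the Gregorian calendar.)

1395

Dec 19, 1767 → Dec 19, 1768: 366 days (Feb 29, 1768 is in that span).
Dec 19, 1768 → Dec 19, 1769: 365 days.
Dec 19, 1769 → Dec 19, 1770: 365 days.
Dec 19, 1770 → Jan 19, 1771: 31 days (December has 31).
Jan 19, 1771 → Feb 19, 1771: 31 days (January has 31).
Feb 19, 1771 → Mar 19, 1771: 28 days (February has 28).
Mar 19, 1771 → Apr 19, 1771: 31 days (March has 31).
Apr 19, 1771 → May 19, 1771: 30 days (April has 30).
May 19, 1771 → Jun 19, 1771: 31 days (May has 31).
Jun 19, 1771 → Jul 19, 1771: 30 days (June has 30).
Jul 19, 1771 → Aug 19, 1771: 31 days (July has 31).
Aug 19, 1771 → Sep 19, 1771: 31 days (August has 31).
Sep 19, 1771 → Oct 14, 1771: 25 days.
Total: 1395 days.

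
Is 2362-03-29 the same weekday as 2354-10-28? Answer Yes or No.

Yes

From Oct 28, 2354 to Mar 29, 2362 is 2709 days.
2709 mod 7 = 0, so they are the same weekday.
(Oct 28, 2354 is a Thursday; Mar 29, 2362 is a Thursday.)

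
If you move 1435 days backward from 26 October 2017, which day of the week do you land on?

First find the weekday of Oct 26, 2017. Doomsday rule: the anchor day for the 2000s is Tuesday. For year 17: 17÷12 = 1 r 5, and 5÷4 = 1, so 1+5+1 = 7.
Tuesday + 7 ≡ Tuesday — that's 2017's doomsday.
In October the doomsday date is Oct 10.
Oct 26 is 16 days after Oct 10; 16 mod 7 = 2, so Tuesday + 2 = Thursday.
1435 mod 7 = 0, so 1435 days before a Thursday is Thursday − 0 = Thursday.

Thursday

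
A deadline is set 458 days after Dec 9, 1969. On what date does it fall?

March 12, 1971

+365 (one year) → Dec 9, 1970 (93 left).
Dec has 31 days: +23 → Jan 1, 1971 (70 left).
Jan has 31 days: +31 → Feb 1, 1971 (39 left).
Feb has 28 days: +28 → Mar 1, 1971 (11 left).
+11 → Mar 12, 1971.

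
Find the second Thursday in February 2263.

February 1, 2263 is a Sunday.
The first Thursday is therefore February 5 (4 days later).
The second Thursday is 5 + 1×7 = February 12.

February 12, 2263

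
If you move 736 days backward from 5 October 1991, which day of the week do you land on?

First find the weekday of Oct 5, 1991. Doomsday rule: the anchor day for the 1900s is Wednesday. For year 91: 91÷12 = 7 r 7, and 7÷4 = 1, so 7+7+1 = 15.
Wednesday + 15 ≡ Thursday — that's 1991's doomsday.
In October the doomsday date is Oct 10.
Oct 5 is 5 days before Oct 10; 5 mod 7 = 5, so Thursday − 5 = Saturday.
736 mod 7 = 1, so 736 days before a Saturday is Saturday − 1 = Friday.

Friday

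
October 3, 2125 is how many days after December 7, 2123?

666

Dec 7, 2123 → Dec 7, 2124: 366 days (Feb 29, 2124 is in that span).
Dec 7, 2124 → Jan 7, 2125: 31 days (December has 31).
Jan 7, 2125 → Feb 7, 2125: 31 days (January has 31).
Feb 7, 2125 → Mar 7, 2125: 28 days (February has 28).
Mar 7, 2125 → Apr 7, 2125: 31 days (March has 31).
Apr 7, 2125 → May 7, 2125: 30 days (April has 30).
May 7, 2125 → Jun 7, 2125: 31 days (May has 31).
Jun 7, 2125 → Jul 7, 2125: 30 days (June has 30).
Jul 7, 2125 → Aug 7, 2125: 31 days (July has 31).
Aug 7, 2125 → Sep 7, 2125: 31 days (August has 31).
Sep 7, 2125 → Oct 3, 2125: 26 days.
Total: 666 days.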